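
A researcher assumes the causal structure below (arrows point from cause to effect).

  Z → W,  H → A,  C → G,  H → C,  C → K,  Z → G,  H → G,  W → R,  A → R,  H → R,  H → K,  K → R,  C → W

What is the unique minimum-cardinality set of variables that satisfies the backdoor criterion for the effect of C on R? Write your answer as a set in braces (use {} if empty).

Variables eligible for adjustment (non-descendants of C, excluding C and R): {A, H, Z}.
Backdoor paths from C to R:
  P1: C <- H -> G <- Z -> W -> R
  P2: C <- H -> A -> R
  P3: C <- H -> K -> R
  P4: C <- H -> R
The empty set is not sufficient: P2 (C <- H -> A -> R) has no collider blocking it and no conditioned non-collider, so it is open.
Try {H}:
  P1: blocked at fork node H ∈ conditioning set.
  P2: blocked at fork node H ∈ conditioning set.
  P3: blocked at fork node H ∈ conditioning set.
  P4: blocked at fork node H ∈ conditioning set.
{H} contains no descendant of C and blocks every backdoor path.
No other singleton works — e.g. {Z} leaves P2 open — so {H} is the unique smallest valid adjustment set.

{H}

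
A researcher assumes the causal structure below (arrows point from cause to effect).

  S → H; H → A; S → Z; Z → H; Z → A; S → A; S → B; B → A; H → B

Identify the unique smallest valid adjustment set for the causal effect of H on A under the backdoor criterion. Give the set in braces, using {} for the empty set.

{S, Z}

Variables eligible for adjustment (non-descendants of H, excluding H and A): {S, Z}.
Backdoor paths from H to A:
  P1: H <- S -> Z -> A
  P2: H <- S -> B -> A
  P3: H <- S -> A
  P4: H <- Z <- S -> B -> A
  P5: H <- Z <- S -> A
  P6: H <- Z -> A
The empty set is not sufficient: P1 (H <- S -> Z -> A) has no collider blocking it and no conditioned non-collider, so it is open.
Try {S, Z}:
  P1: blocked at fork node S ∈ conditioning set.
  P2: blocked at fork node S ∈ conditioning set.
  P3: blocked at fork node S ∈ conditioning set.
  P4: blocked at chain node Z ∈ conditioning set.
  P5: blocked at chain node Z ∈ conditioning set.
  P6: blocked at fork node Z ∈ conditioning set.
{S, Z} contains no descendant of H and blocks every backdoor path.
Every element of {S, Z} is needed (dropping S leaves P2 open; dropping Z leaves P6 open), so no proper subset is valid.
Among all size-2 subsets of the eligible variables, only {S, Z} blocks every backdoor path, so it is the unique smallest valid adjustment set.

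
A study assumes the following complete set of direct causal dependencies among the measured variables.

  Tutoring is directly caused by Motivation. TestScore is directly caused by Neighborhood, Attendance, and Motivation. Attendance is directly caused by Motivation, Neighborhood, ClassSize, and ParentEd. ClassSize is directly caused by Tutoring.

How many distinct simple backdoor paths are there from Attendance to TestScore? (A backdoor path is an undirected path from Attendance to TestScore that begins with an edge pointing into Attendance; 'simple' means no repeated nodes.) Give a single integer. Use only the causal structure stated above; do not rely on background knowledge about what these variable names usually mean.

3

A backdoor path from Attendance to TestScore is any simple undirected path whose first edge points into Attendance (i.e. leaves Attendance via a parent).
Parents of Attendance: {ClassSize, Motivation, Neighborhood, ParentEd}.
Enumerating:
  P1: Attendance <- Motivation -> TestScore
  P2: Attendance <- ClassSize <- Tutoring <- Motivation -> TestScore
  P3: Attendance <- Neighborhood -> TestScore
That exhausts the simple backdoor paths. Count: 3.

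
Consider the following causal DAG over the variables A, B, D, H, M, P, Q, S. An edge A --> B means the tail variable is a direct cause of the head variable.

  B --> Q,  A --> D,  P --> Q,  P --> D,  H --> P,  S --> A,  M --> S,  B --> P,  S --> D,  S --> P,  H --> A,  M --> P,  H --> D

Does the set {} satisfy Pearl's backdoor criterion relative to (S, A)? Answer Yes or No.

Backdoor paths from S to A (paths whose first edge points into S):
  P1: S <- M -> P <- H -> A
  P2: S <- M -> P <- H -> D <- A
  P3: S <- M -> P -> D <- H -> A
  P4: S <- M -> P -> D <- A
Condition 1 (no descendant of S in the set): holds — descendants of S are {A, D, P, Q}; none are in {}.
Condition 2 (every backdoor path blocked by {}):
  P1: blocked at collider P (neither it nor any descendant is in the conditioning set).
  P2: blocked at collider P (neither it nor any descendant is in the conditioning set).
  P3: blocked at collider D (neither it nor any descendant is in the conditioning set).
  P4: blocked at collider D (neither it nor any descendant is in the conditioning set).
{} satisfies the backdoor criterion.

Yes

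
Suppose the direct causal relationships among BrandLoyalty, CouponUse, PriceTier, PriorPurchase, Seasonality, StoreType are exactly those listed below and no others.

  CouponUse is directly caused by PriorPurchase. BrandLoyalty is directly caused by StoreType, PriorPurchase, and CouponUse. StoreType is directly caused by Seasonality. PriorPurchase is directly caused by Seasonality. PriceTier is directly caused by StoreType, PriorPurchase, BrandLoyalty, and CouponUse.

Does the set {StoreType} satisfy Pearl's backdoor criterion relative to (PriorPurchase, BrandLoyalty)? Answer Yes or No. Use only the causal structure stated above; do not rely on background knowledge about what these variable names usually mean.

Yes

Backdoor paths from PriorPurchase to BrandLoyalty (paths whose first edge points into PriorPurchase):
  P1: PriorPurchase <- Seasonality -> StoreType -> BrandLoyalty
  P2: PriorPurchase <- Seasonality -> StoreType -> PriceTier <- CouponUse -> BrandLoyalty
  P3: PriorPurchase <- Seasonality -> StoreType -> PriceTier <- BrandLoyalty
Condition 1 (no descendant of PriorPurchase in the set): holds — descendants of PriorPurchase are {BrandLoyalty, CouponUse, PriceTier}; none are in {StoreType}.
Condition 2 (every backdoor path blocked by {StoreType}):
  P1: blocked at chain node StoreType ∈ conditioning set.
  P2: blocked at chain node StoreType ∈ conditioning set.
  P3: blocked at chain node StoreType ∈ conditioning set.
{StoreType} satisfies the backdoor criterion.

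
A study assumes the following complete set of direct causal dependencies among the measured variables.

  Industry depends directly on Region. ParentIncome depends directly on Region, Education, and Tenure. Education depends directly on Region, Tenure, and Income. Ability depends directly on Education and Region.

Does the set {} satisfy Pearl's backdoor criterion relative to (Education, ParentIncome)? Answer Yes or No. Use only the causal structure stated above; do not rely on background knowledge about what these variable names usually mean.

Backdoor paths from Education to ParentIncome (paths whose first edge points into Education):
  P1: Education <- Tenure -> ParentIncome
  P2: Education <- Region -> ParentIncome
Condition 1 (no descendant of Education in the set): holds — descendants of Education are {Ability, ParentIncome}; none are in {}.
Condition 2 (every backdoor path blocked by {}):
  P1: open — no interior node is in the conditioning set.
  P2: open — no interior node is in the conditioning set.
{} does not satisfy the backdoor criterion.

No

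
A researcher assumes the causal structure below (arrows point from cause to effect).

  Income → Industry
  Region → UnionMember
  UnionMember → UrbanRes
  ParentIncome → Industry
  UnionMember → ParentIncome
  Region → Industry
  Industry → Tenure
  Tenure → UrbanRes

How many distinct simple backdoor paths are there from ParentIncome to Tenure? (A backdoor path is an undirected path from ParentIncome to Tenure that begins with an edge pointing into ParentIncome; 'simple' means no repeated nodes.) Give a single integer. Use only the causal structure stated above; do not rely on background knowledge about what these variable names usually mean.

2

A backdoor path from ParentIncome to Tenure is any simple undirected path whose first edge points into ParentIncome (i.e. leaves ParentIncome via a parent).
Parents of ParentIncome: {UnionMember}.
Enumerating:
  P1: ParentIncome <- UnionMember <- Region -> Industry -> Tenure
  P2: ParentIncome <- UnionMember -> UrbanRes <- Tenure
That exhausts the simple backdoor paths. Count: 2.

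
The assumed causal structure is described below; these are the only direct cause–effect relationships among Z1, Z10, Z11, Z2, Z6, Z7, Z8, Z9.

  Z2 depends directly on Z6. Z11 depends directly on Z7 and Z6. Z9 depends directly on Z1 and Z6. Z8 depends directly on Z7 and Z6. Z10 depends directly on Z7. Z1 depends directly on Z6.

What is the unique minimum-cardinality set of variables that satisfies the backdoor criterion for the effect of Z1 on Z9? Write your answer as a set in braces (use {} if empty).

Variables eligible for adjustment (non-descendants of Z1, excluding Z1 and Z9): {Z10, Z11, Z2, Z6, Z7, Z8}.
Backdoor paths from Z1 to Z9:
  P1: Z1 <- Z6 -> Z9
The empty set is not sufficient: P1 (Z1 <- Z6 -> Z9) has no collider blocking it and no conditioned non-collider, so it is open.
Try {Z6}:
  P1: blocked at fork node Z6 ∈ conditioning set.
{Z6} contains no descendant of Z1 and blocks every backdoor path.
No other singleton works — e.g. {Z7} leaves P1 open — so {Z6} is the unique smallest valid adjustment set.

{Z6}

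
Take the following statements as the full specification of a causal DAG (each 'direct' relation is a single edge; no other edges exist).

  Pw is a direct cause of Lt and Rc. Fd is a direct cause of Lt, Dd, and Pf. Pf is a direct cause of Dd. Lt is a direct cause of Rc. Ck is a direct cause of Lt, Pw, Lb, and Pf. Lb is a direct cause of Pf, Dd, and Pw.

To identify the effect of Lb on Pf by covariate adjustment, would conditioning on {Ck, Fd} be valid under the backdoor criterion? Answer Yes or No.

Yes

Backdoor paths from Lb to Pf (paths whose first edge points into Lb):
  P1: Lb <- Ck -> Pw -> Lt <- Fd -> Pf
  P2: Lb <- Ck -> Pw -> Lt <- Fd -> Dd <- Pf
  P3: Lb <- Ck -> Pw -> Rc <- Lt <- Fd -> Pf
  P4: Lb <- Ck -> Pw -> Rc <- Lt <- Fd -> Dd <- Pf
  P5: Lb <- Ck -> Pf
  P6: Lb <- Ck -> Lt <- Fd -> Pf
  P7: Lb <- Ck -> Lt <- Fd -> Dd <- Pf
Condition 1 (no descendant of Lb in the set): holds — descendants of Lb are {Dd, Lt, Pf, Pw, Rc}; none are in {Ck, Fd}.
Condition 2 (every backdoor path blocked by {Ck, Fd}):
  P1: blocked at fork node Ck ∈ conditioning set.
  P2: blocked at fork node Ck ∈ conditioning set.
  P3: blocked at fork node Ck ∈ conditioning set.
  P4: blocked at fork node Ck ∈ conditioning set.
  P5: blocked at fork node Ck ∈ conditioning set.
  P6: blocked at fork node Ck ∈ conditioning set.
  P7: blocked at fork node Ck ∈ conditioning set.
{Ck, Fd} satisfies the backdoor criterion.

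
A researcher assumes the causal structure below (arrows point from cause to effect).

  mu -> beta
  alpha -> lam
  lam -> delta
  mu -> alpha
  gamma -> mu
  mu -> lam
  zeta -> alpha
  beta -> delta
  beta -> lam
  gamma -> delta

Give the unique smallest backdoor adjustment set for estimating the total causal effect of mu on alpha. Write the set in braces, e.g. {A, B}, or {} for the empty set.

Variables eligible for adjustment (non-descendants of mu, excluding mu and alpha): {gamma, zeta}.
Backdoor paths from mu to alpha:
  P1: mu <- gamma -> delta <- beta -> lam <- alpha
  P2: mu <- gamma -> delta <- lam <- alpha
Each backdoor path contains an unconditioned collider, so every path is already blocked with the empty conditioning set:
  P1: blocked at collider delta (neither it nor any descendant is in the conditioning set).
  P2: blocked at collider delta (neither it nor any descendant is in the conditioning set).
The empty set is therefore the unique smallest valid set.

{}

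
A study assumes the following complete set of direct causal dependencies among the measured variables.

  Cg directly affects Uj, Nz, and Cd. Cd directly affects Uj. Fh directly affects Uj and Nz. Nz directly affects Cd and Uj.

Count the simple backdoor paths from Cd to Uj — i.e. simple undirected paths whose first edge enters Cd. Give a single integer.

A backdoor path from Cd to Uj is any simple undirected path whose first edge points into Cd (i.e. leaves Cd via a parent).
Parents of Cd: {Cg, Nz}.
Enumerating:
  P1: Cd <- Cg -> Nz <- Fh -> Uj
  P2: Cd <- Cg -> Nz -> Uj
  P3: Cd <- Cg -> Uj
  P4: Cd <- Nz <- Fh -> Uj
  P5: Cd <- Nz <- Cg -> Uj
  P6: Cd <- Nz -> Uj
That exhausts the simple backdoor paths. Count: 6.

6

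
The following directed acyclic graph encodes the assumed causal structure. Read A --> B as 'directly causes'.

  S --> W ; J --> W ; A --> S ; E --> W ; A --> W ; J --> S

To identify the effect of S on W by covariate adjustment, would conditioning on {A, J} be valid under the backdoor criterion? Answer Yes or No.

Yes

Backdoor paths from S to W (paths whose first edge points into S):
  P1: S <- A -> W
  P2: S <- J -> W
Condition 1 (no descendant of S in the set): holds — descendants of S are {W}; none are in {A, J}.
Condition 2 (every backdoor path blocked by {A, J}):
  P1: blocked at fork node A ∈ conditioning set.
  P2: blocked at fork node J ∈ conditioning set.
{A, J} satisfies the backdoor criterion.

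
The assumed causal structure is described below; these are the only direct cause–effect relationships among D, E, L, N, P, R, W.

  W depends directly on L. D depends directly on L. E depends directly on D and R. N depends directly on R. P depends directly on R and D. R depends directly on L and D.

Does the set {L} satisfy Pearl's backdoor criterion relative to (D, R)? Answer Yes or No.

Backdoor paths from D to R (paths whose first edge points into D):
  P1: D <- L -> R
Condition 1 (no descendant of D in the set): holds — descendants of D are {E, N, P, R}; none are in {L}.
Condition 2 (every backdoor path blocked by {L}):
  P1: blocked at fork node L ∈ conditioning set.
{L} satisfies the backdoor criterion.

Yes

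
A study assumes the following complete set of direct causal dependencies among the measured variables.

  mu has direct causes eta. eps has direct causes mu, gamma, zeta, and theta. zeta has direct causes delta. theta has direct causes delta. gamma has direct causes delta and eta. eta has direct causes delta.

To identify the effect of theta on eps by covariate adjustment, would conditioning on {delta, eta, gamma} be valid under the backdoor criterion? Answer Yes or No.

Yes

Backdoor paths from theta to eps (paths whose first edge points into theta):
  P1: theta <- delta -> zeta -> eps
  P2: theta <- delta -> eta -> gamma -> eps
  P3: theta <- delta -> eta -> mu -> eps
  P4: theta <- delta -> gamma <- eta -> mu -> eps
  P5: theta <- delta -> gamma -> eps
Condition 1 (no descendant of theta in the set): holds — descendants of theta are {eps}; none are in {delta, eta, gamma}.
Condition 2 (every backdoor path blocked by {delta, eta, gamma}):
  P1: blocked at fork node delta ∈ conditioning set.
  P2: blocked at fork node delta ∈ conditioning set.
  P3: blocked at fork node delta ∈ conditioning set.
  P4: blocked at fork node delta ∈ conditioning set.
  P5: blocked at fork node delta ∈ conditioning set.
{delta, eta, gamma} satisfies the backdoor criterion.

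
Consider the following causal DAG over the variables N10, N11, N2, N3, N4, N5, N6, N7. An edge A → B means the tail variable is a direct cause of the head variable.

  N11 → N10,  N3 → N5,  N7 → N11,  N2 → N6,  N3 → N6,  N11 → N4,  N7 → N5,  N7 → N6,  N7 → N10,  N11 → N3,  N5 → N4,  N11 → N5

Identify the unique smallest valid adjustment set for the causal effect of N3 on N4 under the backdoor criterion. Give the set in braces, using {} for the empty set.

Variables eligible for adjustment (non-descendants of N3, excluding N3 and N4): {N10, N11, N2, N7}.
Backdoor paths from N3 to N4:
  P1: N3 <- N11 <- N7 -> N5 -> N4
  P2: N3 <- N11 -> N10 <- N7 -> N5 -> N4
  P3: N3 <- N11 -> N5 -> N4
  P4: N3 <- N11 -> N4
The empty set is not sufficient: P1 (N3 <- N11 <- N7 -> N5 -> N4) has no collider blocking it and no conditioned non-collider, so it is open.
Try {N11}:
  P1: blocked at chain node N11 ∈ conditioning set.
  P2: blocked at fork node N11 ∈ conditioning set.
  P3: blocked at fork node N11 ∈ conditioning set.
  P4: blocked at fork node N11 ∈ conditioning set.
{N11} contains no descendant of N3 and blocks every backdoor path.
No other singleton works — e.g. {N7} leaves P3 open — so {N11} is the unique smallest valid adjustment set.

{N11}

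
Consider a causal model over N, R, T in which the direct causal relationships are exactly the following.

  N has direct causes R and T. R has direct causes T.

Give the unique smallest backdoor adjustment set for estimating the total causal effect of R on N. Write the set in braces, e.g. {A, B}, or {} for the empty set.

{T}

Variables eligible for adjustment (non-descendants of R, excluding R and N): {T}.
Backdoor paths from R to N:
  P1: R <- T -> N
The empty set is not sufficient: P1 (R <- T -> N) has no collider blocking it and no conditioned non-collider, so it is open.
Try {T}:
  P1: blocked at fork node T ∈ conditioning set.
{T} contains no descendant of R and blocks every backdoor path.
{T} is the unique smallest valid adjustment set.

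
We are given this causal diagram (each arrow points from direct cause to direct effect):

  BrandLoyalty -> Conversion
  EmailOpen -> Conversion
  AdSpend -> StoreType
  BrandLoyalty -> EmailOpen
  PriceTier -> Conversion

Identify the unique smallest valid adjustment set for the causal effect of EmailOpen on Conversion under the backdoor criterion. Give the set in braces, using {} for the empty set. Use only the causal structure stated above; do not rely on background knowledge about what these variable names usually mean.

{BrandLoyalty}

Variables eligible for adjustment (non-descendants of EmailOpen, excluding EmailOpen and Conversion): {AdSpend, BrandLoyalty, PriceTier, StoreType}.
Backdoor paths from EmailOpen to Conversion:
  P1: EmailOpen <- BrandLoyalty -> Conversion
The empty set is not sufficient: P1 (EmailOpen <- BrandLoyalty -> Conversion) has no collider blocking it and no conditioned non-collider, so it is open.
Try {BrandLoyalty}:
  P1: blocked at fork node BrandLoyalty ∈ conditioning set.
{BrandLoyalty} contains no descendant of EmailOpen and blocks every backdoor path.
No other singleton works — e.g. {AdSpend} leaves P1 open — so {BrandLoyalty} is the unique smallest valid adjustment set.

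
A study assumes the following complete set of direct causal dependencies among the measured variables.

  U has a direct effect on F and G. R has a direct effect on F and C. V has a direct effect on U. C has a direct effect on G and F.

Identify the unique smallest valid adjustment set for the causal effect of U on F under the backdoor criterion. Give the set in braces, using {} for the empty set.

Variables eligible for adjustment (non-descendants of U, excluding U and F): {C, R, V}.
Backdoor paths from U to F:
  (none)
With no backdoor paths the empty set already satisfies the criterion, and it is trivially minimal.

{}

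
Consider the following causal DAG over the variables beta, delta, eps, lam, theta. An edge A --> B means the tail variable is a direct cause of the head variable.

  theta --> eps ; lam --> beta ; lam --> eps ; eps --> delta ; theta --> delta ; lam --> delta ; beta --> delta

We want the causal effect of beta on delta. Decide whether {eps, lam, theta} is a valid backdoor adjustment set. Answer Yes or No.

Backdoor paths from beta to delta (paths whose first edge points into beta):
  P1: beta <- lam -> eps <- theta -> delta
  P2: beta <- lam -> eps -> delta
  P3: beta <- lam -> delta
Condition 1 (no descendant of beta in the set): holds — descendants of beta are {delta}; none are in {eps, lam, theta}.
Condition 2 (every backdoor path blocked by {eps, lam, theta}):
  P1: blocked at fork node lam ∈ conditioning set.
  P2: blocked at fork node lam ∈ conditioning set.
  P3: blocked at fork node lam ∈ conditioning set.
{eps, lam, theta} satisfies the backdoor criterion.

Yes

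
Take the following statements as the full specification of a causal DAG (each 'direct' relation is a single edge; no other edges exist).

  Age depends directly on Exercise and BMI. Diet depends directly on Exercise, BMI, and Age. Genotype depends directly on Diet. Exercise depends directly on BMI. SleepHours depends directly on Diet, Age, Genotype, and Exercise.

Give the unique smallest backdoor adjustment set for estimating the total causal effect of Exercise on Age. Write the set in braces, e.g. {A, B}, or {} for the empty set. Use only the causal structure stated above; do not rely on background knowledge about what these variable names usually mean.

Variables eligible for adjustment (non-descendants of Exercise, excluding Exercise and Age): {BMI}.
Backdoor paths from Exercise to Age:
  P1: Exercise <- BMI -> Age
  P2: Exercise <- BMI -> Diet <- Age
  P3: Exercise <- BMI -> Diet -> Genotype -> SleepHours <- Age
  P4: Exercise <- BMI -> Diet -> SleepHours <- Age
The empty set is not sufficient: P1 (Exercise <- BMI -> Age) has no collider blocking it and no conditioned non-collider, so it is open.
Try {BMI}:
  P1: blocked at fork node BMI ∈ conditioning set.
  P2: blocked at fork node BMI ∈ conditioning set.
  P3: blocked at fork node BMI ∈ conditioning set.
  P4: blocked at fork node BMI ∈ conditioning set.
{BMI} contains no descendant of Exercise and blocks every backdoor path.
{BMI} is the unique smallest valid adjustment set.

{BMI}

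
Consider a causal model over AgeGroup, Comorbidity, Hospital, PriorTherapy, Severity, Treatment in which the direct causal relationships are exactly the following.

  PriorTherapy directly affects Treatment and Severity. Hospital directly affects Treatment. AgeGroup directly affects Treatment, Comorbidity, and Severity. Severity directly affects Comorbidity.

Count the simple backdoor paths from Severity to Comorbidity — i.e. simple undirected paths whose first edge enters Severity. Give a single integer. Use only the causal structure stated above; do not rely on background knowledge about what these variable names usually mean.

A backdoor path from Severity to Comorbidity is any simple undirected path whose first edge points into Severity (i.e. leaves Severity via a parent).
Parents of Severity: {AgeGroup, PriorTherapy}.
Enumerating:
  P1: Severity <- AgeGroup -> Comorbidity
  P2: Severity <- PriorTherapy -> Treatment <- AgeGroup -> Comorbidity
That exhausts the simple backdoor paths. Count: 2.

2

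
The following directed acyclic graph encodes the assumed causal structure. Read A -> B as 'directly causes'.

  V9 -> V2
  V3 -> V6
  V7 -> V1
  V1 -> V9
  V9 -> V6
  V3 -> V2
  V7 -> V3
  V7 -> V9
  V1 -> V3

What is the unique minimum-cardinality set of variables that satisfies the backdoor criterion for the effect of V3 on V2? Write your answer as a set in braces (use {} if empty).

{V9}

Variables eligible for adjustment (non-descendants of V3, excluding V3 and V2): {V1, V7, V9}.
Backdoor paths from V3 to V2:
  P1: V3 <- V7 -> V1 -> V9 -> V2
  P2: V3 <- V7 -> V9 -> V2
  P3: V3 <- V1 <- V7 -> V9 -> V2
  P4: V3 <- V1 -> V9 -> V2
The empty set is not sufficient: P1 (V3 <- V7 -> V1 -> V9 -> V2) has no collider blocking it and no conditioned non-collider, so it is open.
Try {V9}:
  P1: blocked at chain node V9 ∈ conditioning set.
  P2: blocked at chain node V9 ∈ conditioning set.
  P3: blocked at chain node V9 ∈ conditioning set.
  P4: blocked at chain node V9 ∈ conditioning set.
{V9} contains no descendant of V3 and blocks every backdoor path.
No other singleton works — e.g. {V7} leaves P4 open — so {V9} is the unique smallest valid adjustment set.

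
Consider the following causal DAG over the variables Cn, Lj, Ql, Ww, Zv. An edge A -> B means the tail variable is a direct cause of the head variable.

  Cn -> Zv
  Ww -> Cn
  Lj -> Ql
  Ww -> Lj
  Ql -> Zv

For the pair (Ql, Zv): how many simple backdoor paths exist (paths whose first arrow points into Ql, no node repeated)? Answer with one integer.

A backdoor path from Ql to Zv is any simple undirected path whose first edge points into Ql (i.e. leaves Ql via a parent).
Parents of Ql: {Lj}.
Enumerating:
  P1: Ql <- Lj <- Ww -> Cn -> Zv
That exhausts the simple backdoor paths. Count: 1.

1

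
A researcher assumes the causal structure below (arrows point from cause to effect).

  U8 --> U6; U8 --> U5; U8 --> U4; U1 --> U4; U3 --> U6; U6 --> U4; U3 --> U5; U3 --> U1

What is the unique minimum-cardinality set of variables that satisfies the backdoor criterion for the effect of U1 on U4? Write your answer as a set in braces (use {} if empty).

Variables eligible for adjustment (non-descendants of U1, excluding U1 and U4): {U3, U5, U6, U8}.
Backdoor paths from U1 to U4:
  P1: U1 <- U3 -> U6 <- U8 -> U4
  P2: U1 <- U3 -> U6 -> U4
  P3: U1 <- U3 -> U5 <- U8 -> U6 -> U4
  P4: U1 <- U3 -> U5 <- U8 -> U4
The empty set is not sufficient: P2 (U1 <- U3 -> U6 -> U4) has no collider blocking it and no conditioned non-collider, so it is open.
Try {U3}:
  P1: blocked at fork node U3 ∈ conditioning set.
  P2: blocked at fork node U3 ∈ conditioning set.
  P3: blocked at fork node U3 ∈ conditioning set.
  P4: blocked at fork node U3 ∈ conditioning set.
{U3} contains no descendant of U1 and blocks every backdoor path.
No other singleton works — e.g. {U8} leaves P2 open — so {U3} is the unique smallest valid adjustment set.

{U3}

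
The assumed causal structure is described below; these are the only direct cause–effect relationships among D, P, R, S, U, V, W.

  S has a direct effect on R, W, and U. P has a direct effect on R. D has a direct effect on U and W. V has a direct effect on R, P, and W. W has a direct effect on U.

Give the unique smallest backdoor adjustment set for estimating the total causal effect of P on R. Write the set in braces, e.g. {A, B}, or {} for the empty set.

Variables eligible for adjustment (non-descendants of P, excluding P and R): {D, S, U, V, W}.
Backdoor paths from P to R:
  P1: P <- V -> W <- D -> U <- S -> R
  P2: P <- V -> W <- S -> R
  P3: P <- V -> W -> U <- S -> R
  P4: P <- V -> R
The empty set is not sufficient: P4 (P <- V -> R) has no collider blocking it and no conditioned non-collider, so it is open.
Try {V}:
  P1: blocked at fork node V ∈ conditioning set.
  P2: blocked at fork node V ∈ conditioning set.
  P3: blocked at fork node V ∈ conditioning set.
  P4: blocked at fork node V ∈ conditioning set.
{V} contains no descendant of P and blocks every backdoor path.
No other singleton works — e.g. {D} leaves P4 open — so {V} is the unique smallest valid adjustment set.

{V}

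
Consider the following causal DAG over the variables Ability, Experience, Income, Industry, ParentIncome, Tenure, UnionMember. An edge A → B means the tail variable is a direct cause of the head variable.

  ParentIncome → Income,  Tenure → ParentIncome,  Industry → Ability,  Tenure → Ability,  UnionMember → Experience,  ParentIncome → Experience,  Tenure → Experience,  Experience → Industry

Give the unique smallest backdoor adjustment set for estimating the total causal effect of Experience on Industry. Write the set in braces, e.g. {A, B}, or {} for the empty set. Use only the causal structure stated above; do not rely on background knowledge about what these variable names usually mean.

{}

Variables eligible for adjustment (non-descendants of Experience, excluding Experience and Industry): {Income, ParentIncome, Tenure, UnionMember}.
Backdoor paths from Experience to Industry:
  P1: Experience <- Tenure -> Ability <- Industry
  P2: Experience <- ParentIncome <- Tenure -> Ability <- Industry
Each backdoor path contains an unconditioned collider, so every path is already blocked with the empty conditioning set:
  P1: blocked at collider Ability (neither it nor any descendant is in the conditioning set).
  P2: blocked at collider Ability (neither it nor any descendant is in the conditioning set).
The empty set is therefore the unique smallest valid set.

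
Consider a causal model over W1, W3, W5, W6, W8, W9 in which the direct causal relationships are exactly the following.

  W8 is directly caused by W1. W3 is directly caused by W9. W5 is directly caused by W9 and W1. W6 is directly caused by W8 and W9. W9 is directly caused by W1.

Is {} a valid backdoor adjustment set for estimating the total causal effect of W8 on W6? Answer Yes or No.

Backdoor paths from W8 to W6 (paths whose first edge points into W8):
  P1: W8 <- W1 -> W9 -> W6
  P2: W8 <- W1 -> W5 <- W9 -> W6
Condition 1 (no descendant of W8 in the set): holds — descendants of W8 are {W6}; none are in {}.
Condition 2 (every backdoor path blocked by {}):
  P1: open — no interior node is in the conditioning set.
  P2: blocked at collider W5 (neither it nor any descendant is in the conditioning set).
{} does not satisfy the backdoor criterion.

No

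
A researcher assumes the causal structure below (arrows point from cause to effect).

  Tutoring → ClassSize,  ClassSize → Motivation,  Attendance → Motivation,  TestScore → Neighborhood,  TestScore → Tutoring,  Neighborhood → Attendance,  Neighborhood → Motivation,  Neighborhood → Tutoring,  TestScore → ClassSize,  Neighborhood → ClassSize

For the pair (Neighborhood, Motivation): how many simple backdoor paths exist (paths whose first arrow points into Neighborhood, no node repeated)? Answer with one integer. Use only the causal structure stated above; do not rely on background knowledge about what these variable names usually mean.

A backdoor path from Neighborhood to Motivation is any simple undirected path whose first edge points into Neighborhood (i.e. leaves Neighborhood via a parent).
Parents of Neighborhood: {TestScore}.
Enumerating:
  P1: Neighborhood <- TestScore -> Tutoring -> ClassSize -> Motivation
  P2: Neighborhood <- TestScore -> ClassSize -> Motivation
That exhausts the simple backdoor paths. Count: 2.

2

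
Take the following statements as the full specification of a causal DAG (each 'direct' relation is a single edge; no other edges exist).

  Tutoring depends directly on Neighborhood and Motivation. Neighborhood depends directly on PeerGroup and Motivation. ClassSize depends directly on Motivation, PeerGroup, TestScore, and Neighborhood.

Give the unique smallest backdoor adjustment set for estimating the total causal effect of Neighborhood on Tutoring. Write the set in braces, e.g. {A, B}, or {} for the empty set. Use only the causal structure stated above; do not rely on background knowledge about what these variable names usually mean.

Variables eligible for adjustment (non-descendants of Neighborhood, excluding Neighborhood and Tutoring): {Motivation, PeerGroup, TestScore}.
Backdoor paths from Neighborhood to Tutoring:
  P1: Neighborhood <- PeerGroup -> ClassSize <- Motivation -> Tutoring
  P2: Neighborhood <- Motivation -> Tutoring
The empty set is not sufficient: P2 (Neighborhood <- Motivation -> Tutoring) has no collider blocking it and no conditioned non-collider, so it is open.
Try {Motivation}:
  P1: blocked at collider ClassSize (neither it nor any descendant is in the conditioning set).
  P2: blocked at fork node Motivation ∈ conditioning set.
{Motivation} contains no descendant of Neighborhood and blocks every backdoor path.
No other singleton works — e.g. {TestScore} leaves P2 open — so {Motivation} is the unique smallest valid adjustment set.

{Motivation}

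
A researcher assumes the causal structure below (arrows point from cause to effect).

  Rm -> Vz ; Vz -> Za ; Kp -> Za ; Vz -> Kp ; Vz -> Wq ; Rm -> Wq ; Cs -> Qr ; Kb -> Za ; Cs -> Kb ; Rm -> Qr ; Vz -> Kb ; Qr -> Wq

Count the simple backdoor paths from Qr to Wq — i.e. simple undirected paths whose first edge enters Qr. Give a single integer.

8

A backdoor path from Qr to Wq is any simple undirected path whose first edge points into Qr (i.e. leaves Qr via a parent).
Parents of Qr: {Cs, Rm}.
Enumerating:
  P1: Qr <- Rm -> Vz -> Wq
  P2: Qr <- Rm -> Wq
  P3: Qr <- Cs -> Kb <- Vz <- Rm -> Wq
  P4: Qr <- Cs -> Kb <- Vz -> Wq
  P5: Qr <- Cs -> Kb -> Za <- Vz <- Rm -> Wq
  P6: Qr <- Cs -> Kb -> Za <- Vz -> Wq
  P7: Qr <- Cs -> Kb -> Za <- Kp <- Vz <- Rm -> Wq
  P8: Qr <- Cs -> Kb -> Za <- Kp <- Vz -> Wq
That exhausts the simple backdoor paths. Count: 8.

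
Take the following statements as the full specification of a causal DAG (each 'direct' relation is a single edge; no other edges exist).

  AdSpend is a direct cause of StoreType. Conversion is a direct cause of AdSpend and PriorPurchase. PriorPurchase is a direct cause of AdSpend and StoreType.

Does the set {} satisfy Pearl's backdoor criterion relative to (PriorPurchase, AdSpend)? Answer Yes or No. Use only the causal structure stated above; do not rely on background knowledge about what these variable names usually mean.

Backdoor paths from PriorPurchase to AdSpend (paths whose first edge points into PriorPurchase):
  P1: PriorPurchase <- Conversion -> AdSpend
Condition 1 (no descendant of PriorPurchase in the set): holds — descendants of PriorPurchase are {AdSpend, StoreType}; none are in {}.
Condition 2 (every backdoor path blocked by {}):
  P1: open — no interior node is in the conditioning set.
{} does not satisfy the backdoor criterion.

No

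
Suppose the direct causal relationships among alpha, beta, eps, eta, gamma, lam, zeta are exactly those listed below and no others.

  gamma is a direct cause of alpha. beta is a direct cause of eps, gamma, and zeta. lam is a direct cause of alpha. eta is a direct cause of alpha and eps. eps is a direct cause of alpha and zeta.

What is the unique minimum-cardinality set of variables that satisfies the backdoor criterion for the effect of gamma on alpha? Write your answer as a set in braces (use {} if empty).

Variables eligible for adjustment (non-descendants of gamma, excluding gamma and alpha): {beta, eps, eta, lam, zeta}.
Backdoor paths from gamma to alpha:
  P1: gamma <- beta -> eps <- eta -> alpha
  P2: gamma <- beta -> eps -> alpha
  P3: gamma <- beta -> zeta <- eps <- eta -> alpha
  P4: gamma <- beta -> zeta <- eps -> alpha
The empty set is not sufficient: P2 (gamma <- beta -> eps -> alpha) has no collider blocking it and no conditioned non-collider, so it is open.
Try {beta}:
  P1: blocked at fork node beta ∈ conditioning set.
  P2: blocked at fork node beta ∈ conditioning set.
  P3: blocked at fork node beta ∈ conditioning set.
  P4: blocked at fork node beta ∈ conditioning set.
{beta} contains no descendant of gamma and blocks every backdoor path.
No other singleton works — e.g. {eta} leaves P2 open — so {beta} is the unique smallest valid adjustment set.

{beta}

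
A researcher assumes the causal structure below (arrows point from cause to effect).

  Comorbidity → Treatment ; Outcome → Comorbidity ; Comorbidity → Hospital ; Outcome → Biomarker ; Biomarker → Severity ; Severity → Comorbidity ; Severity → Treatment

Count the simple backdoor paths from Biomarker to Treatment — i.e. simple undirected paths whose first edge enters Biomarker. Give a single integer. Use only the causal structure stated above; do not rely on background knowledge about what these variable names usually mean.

A backdoor path from Biomarker to Treatment is any simple undirected path whose first edge points into Biomarker (i.e. leaves Biomarker via a parent).
Parents of Biomarker: {Outcome}.
Enumerating:
  P1: Biomarker <- Outcome -> Comorbidity <- Severity -> Treatment
  P2: Biomarker <- Outcome -> Comorbidity -> Treatment
That exhausts the simple backdoor paths. Count: 2.

2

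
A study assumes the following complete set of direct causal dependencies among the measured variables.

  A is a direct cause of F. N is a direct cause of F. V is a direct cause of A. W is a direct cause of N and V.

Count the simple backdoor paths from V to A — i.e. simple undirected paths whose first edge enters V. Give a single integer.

A backdoor path from V to A is any simple undirected path whose first edge points into V (i.e. leaves V via a parent).
Parents of V: {W}.
Enumerating:
  P1: V <- W -> N -> F <- A
That exhausts the simple backdoor paths. Count: 1.

1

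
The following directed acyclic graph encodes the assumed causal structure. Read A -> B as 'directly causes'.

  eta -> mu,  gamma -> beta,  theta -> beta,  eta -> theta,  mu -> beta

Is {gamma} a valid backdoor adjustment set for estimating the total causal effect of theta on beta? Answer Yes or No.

No

Backdoor paths from theta to beta (paths whose first edge points into theta):
  P1: theta <- eta -> mu -> beta
Condition 1 (no descendant of theta in the set): holds — descendants of theta are {beta}; none are in {gamma}.
Condition 2 (every backdoor path blocked by {gamma}):
  P1: open — no interior node is in the conditioning set.
{gamma} does not satisfy the backdoor criterion.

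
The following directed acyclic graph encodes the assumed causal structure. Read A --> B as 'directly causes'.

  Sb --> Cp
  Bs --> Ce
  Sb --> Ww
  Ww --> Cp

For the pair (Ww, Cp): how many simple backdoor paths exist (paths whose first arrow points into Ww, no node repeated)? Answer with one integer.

A backdoor path from Ww to Cp is any simple undirected path whose first edge points into Ww (i.e. leaves Ww via a parent).
Parents of Ww: {Sb}.
Enumerating:
  P1: Ww <- Sb -> Cp
That exhausts the simple backdoor paths. Count: 1.

1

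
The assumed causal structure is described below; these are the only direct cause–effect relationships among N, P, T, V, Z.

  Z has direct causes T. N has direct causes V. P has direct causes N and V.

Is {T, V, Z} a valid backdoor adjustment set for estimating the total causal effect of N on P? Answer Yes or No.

Backdoor paths from N to P (paths whose first edge points into N):
  P1: N <- V -> P
Condition 1 (no descendant of N in the set): holds — descendants of N are {P}; none are in {T, V, Z}.
Condition 2 (every backdoor path blocked by {T, V, Z}):
  P1: blocked at fork node V ∈ conditioning set.
{T, V, Z} satisfies the backdoor criterion.

Yes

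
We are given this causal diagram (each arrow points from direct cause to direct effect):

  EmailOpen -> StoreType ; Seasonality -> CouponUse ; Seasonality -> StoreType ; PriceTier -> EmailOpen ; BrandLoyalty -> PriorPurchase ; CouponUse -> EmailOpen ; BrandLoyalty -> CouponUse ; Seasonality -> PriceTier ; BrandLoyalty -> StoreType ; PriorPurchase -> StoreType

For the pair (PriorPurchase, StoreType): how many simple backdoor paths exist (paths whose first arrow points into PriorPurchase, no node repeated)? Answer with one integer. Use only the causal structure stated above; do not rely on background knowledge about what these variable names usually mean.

A backdoor path from PriorPurchase to StoreType is any simple undirected path whose first edge points into PriorPurchase (i.e. leaves PriorPurchase via a parent).
Parents of PriorPurchase: {BrandLoyalty}.
Enumerating:
  P1: PriorPurchase <- BrandLoyalty -> CouponUse <- Seasonality -> PriceTier -> EmailOpen -> StoreType
  P2: PriorPurchase <- BrandLoyalty -> CouponUse <- Seasonality -> StoreType
  P3: PriorPurchase <- BrandLoyalty -> CouponUse -> EmailOpen <- PriceTier <- Seasonality -> StoreType
  P4: PriorPurchase <- BrandLoyalty -> CouponUse -> EmailOpen -> StoreType
  P5: PriorPurchase <- BrandLoyalty -> StoreType
That exhausts the simple backdoor paths. Count: 5.

5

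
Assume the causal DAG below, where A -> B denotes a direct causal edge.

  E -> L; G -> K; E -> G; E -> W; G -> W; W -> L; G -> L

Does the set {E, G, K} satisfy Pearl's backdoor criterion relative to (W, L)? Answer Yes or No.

Yes

Backdoor paths from W to L (paths whose first edge points into W):
  P1: W <- E -> G -> L
  P2: W <- E -> L
  P3: W <- G <- E -> L
  P4: W <- G -> L
Condition 1 (no descendant of W in the set): holds — descendants of W are {L}; none are in {E, G, K}.
Condition 2 (every backdoor path blocked by {E, G, K}):
  P1: blocked at fork node E ∈ conditioning set.
  P2: blocked at fork node E ∈ conditioning set.
  P3: blocked at chain node G ∈ conditioning set.
  P4: blocked at fork node G ∈ conditioning set.
{E, G, K} satisfies the backdoor criterion.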